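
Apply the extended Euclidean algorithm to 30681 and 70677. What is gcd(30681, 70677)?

9

Euclidean algorithm:
70677 = 2*30681 + 9315
30681 = 3*9315 + 2736
9315 = 3*2736 + 1107
2736 = 2*1107 + 522
1107 = 2*522 + 63
522 = 8*63 + 18
63 = 3*18 + 9
18 = 2*9 + 0
gcd(30681, 70677) = 9.
Express as a combination:
9 = 63 − 3·18
9 = −3·522 + 25·63
9 = 25·1107 − 53·522
9 = −53·2736 + 131·1107
9 = 131·9315 − 446·2736
9 = −446·30681 + 1469·9315
9 = 1469·70677 − 3384·30681
So 9 = (1469)·70677 + (-3384)·30681.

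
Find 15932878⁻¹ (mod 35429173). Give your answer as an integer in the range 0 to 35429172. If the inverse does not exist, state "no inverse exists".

Compute gcd(15932878, 35429173):
35429173 = 2*15932878 + 3563417
15932878 = 4*3563417 + 1679210
3563417 = 2*1679210 + 204997
1679210 = 8*204997 + 39234
204997 = 5*39234 + 8827
39234 = 4*8827 + 3926
8827 = 2*3926 + 975
3926 = 4*975 + 26
975 = 37*26 + 13
26 = 2*13 + 0
Since gcd = 13 > 1, 15932878 is not a unit mod 35429173.

no inverse exists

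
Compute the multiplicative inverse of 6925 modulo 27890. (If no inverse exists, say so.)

no inverse exists

Euclidean algorithm on 27890, 6925:
27890 = 4·6925 + 190
6925 = 36·190 + 85
190 = 2·85 + 20
85 = 4·20 + 5
20 = 4·5 + 0
The gcd is 5, not 1, hence no inverse exists.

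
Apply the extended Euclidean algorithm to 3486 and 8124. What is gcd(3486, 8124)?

Apply Euclid's algorithm to 8124 and 3486:
8124 = 2×3486 + 1152
3486 = 3×1152 + 30
1152 = 38×30 + 12
30 = 2×12 + 6
12 = 2×6 + 0
gcd(3486, 8124) = 6.
Back-substituting:
6 = 30 − 2·12
6 = −2·1152 + 77·30
6 = 77·3486 − 233·1152
6 = −233·8124 + 543·3486
So 6 = (-233)·8124 + (543)·3486.

6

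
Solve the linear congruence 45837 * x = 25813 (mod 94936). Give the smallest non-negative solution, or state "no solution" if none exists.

First find gcd(45837, 94936):
94936 = 2×45837 + 3262
45837 = 14×3262 + 169
3262 = 19×169 + 51
169 = 3×51 + 16
51 = 3×16 + 3
16 = 5×3 + 1
3 = 3×1 + 0
gcd = 1, so a unique solution mod 94936 exists.
Back-substitute for the Bézout coefficients:
1 = 16 − 5·3
1 = −5·51 + 16·16
1 = 16·169 − 53·51
1 = −53·3262 + 1023·169
1 = 1023·45837 − 14375·3262
1 = −14375·94936 + 29773·45837
So 45837·(29773) ≡ 1 (mod 94936), giving 45837⁻¹ ≡ 29773.
x ≡ 45837⁻¹·25813 ≡ 29773·25813 ≡ 23529 (mod 94936).

23529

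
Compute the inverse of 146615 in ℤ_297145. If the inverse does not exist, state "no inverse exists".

Compute gcd(146615, 297145):
297145 = 2×146615 + 3915
146615 = 37×3915 + 1760
3915 = 2×1760 + 395
1760 = 4×395 + 180
395 = 2×180 + 35
180 = 5×35 + 5
35 = 7×5 + 0
The gcd is 5, not 1, hence no inverse exists.

no inverse exists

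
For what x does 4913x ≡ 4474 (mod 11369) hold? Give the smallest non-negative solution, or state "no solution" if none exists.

3553

First find gcd(4913, 11369):
11369 = 2·4913 + 1543
4913 = 3·1543 + 284
1543 = 5·284 + 123
284 = 2·123 + 38
123 = 3·38 + 9
38 = 4·9 + 2
9 = 4·2 + 1
2 = 2·1 + 0
gcd = 1, so a unique solution mod 11369 exists.
Back-substitute for the Bézout coefficients:
1 = 9 − 4·2
1 = −4·38 + 17·9
1 = 17·123 − 55·38
1 = −55·284 + 127·123
1 = 127·1543 − 690·284
1 = −690·4913 + 2197·1543
1 = 2197·11369 − 5084·4913
So 4913·(-5084) ≡ 1 (mod 11369), giving 4913⁻¹ ≡ 6285.
x ≡ 4913⁻¹·4474 ≡ 6285·4474 ≡ 3553 (mod 11369).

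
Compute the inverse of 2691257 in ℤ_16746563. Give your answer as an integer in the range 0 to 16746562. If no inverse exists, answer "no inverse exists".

Extended Euclidean algorithm:
16746563 = 6·2691257 + 599021
2691257 = 4·599021 + 295173
599021 = 2·295173 + 8675
295173 = 34·8675 + 223
8675 = 38·223 + 201
223 = 1·201 + 22
201 = 9·22 + 3
22 = 7·3 + 1
3 = 3·1 + 0
gcd = 1, so the inverse exists. Back-substitute:
1 = 22 − 7·3
1 = −7·201 + 64·22
1 = 64·223 − 71·201
1 = −71·8675 + 2762·223
1 = 2762·295173 − 93979·8675
1 = −93979·599021 + 190720·295173
1 = 190720·2691257 − 856859·599021
1 = −856859·16746563 + 5331874·2691257
So 2691257·5331874 ≡ 1 (mod 16746563).

5331874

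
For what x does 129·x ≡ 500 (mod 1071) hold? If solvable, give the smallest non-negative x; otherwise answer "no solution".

no solution

gcd(129, 1071):
1071 = 8×129 + 39
129 = 3×39 + 12
39 = 3×12 + 3
12 = 4×3 + 0
gcd = 3, but 3 ∤ 500, so the congruence has no solution.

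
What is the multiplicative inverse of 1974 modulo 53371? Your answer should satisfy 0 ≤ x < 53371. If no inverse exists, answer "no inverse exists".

gcd(53371, 1974) by repeated division:
53371 = 27·1974 + 73
1974 = 27·73 + 3
73 = 24·3 + 1
3 = 3·1 + 0
The gcd is 1. Working backward:
1 = 73 − 24·3
1 = −24·1974 + 649·73
1 = 649·53371 − 17547·1974
So 1974·(-17547) ≡ 1 (mod 53371), and -17547 ≡ 35824 (mod 53371).

35824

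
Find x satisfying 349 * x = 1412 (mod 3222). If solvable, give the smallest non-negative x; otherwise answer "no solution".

First find gcd(349, 3222):
3222 = 9*349 + 81
349 = 4*81 + 25
81 = 3*25 + 6
25 = 4*6 + 1
6 = 6*1 + 0
gcd = 1, so a unique solution mod 3222 exists.
Back-substitute for the Bézout coefficients:
1 = 25 − 4·6
1 = −4·81 + 13·25
1 = 13·349 − 56·81
1 = −56·3222 + 517·349
So 349·(517) ≡ 1 (mod 3222), giving 349⁻¹ ≡ 517.
x ≡ 349⁻¹·1412 ≡ 517·1412 ≡ 1832 (mod 3222).

1832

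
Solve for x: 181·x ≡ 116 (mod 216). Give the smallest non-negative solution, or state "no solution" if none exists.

First find gcd(181, 216):
216 = 1·181 + 35
181 = 5·35 + 6
35 = 5·6 + 5
6 = 1·5 + 1
5 = 5·1 + 0
gcd = 1, so a unique solution mod 216 exists.
Back-substitute for the Bézout coefficients:
1 = 6 − 5
1 = −35 + 6·6
1 = 6·181 − 31·35
1 = −31·216 + 37·181
So 181·(37) ≡ 1 (mod 216), giving 181⁻¹ ≡ 37.
x ≡ 181⁻¹·116 ≡ 37·116 ≡ 188 (mod 216).

188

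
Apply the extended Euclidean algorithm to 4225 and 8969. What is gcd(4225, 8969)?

Repeated division:
8969 = 2*4225 + 519
4225 = 8*519 + 73
519 = 7*73 + 8
73 = 9*8 + 1
8 = 8*1 + 0
gcd(4225, 8969) = 1.
Back-substituting:
1 = 73 − 9·8
1 = −9·519 + 64·73
1 = 64·4225 − 521·519
1 = −521·8969 + 1106·4225
So 1 = (-521)·8969 + (1106)·4225.

1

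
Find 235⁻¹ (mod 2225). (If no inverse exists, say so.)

Compute gcd(235, 2225):
2225 = 9·235 + 110
235 = 2·110 + 15
110 = 7·15 + 5
15 = 3·5 + 0
The gcd is 5, not 1, hence no inverse exists.

no inverse exists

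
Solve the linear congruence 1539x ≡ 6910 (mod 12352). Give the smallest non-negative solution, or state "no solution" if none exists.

1706

First find gcd(1539, 12352):
12352 = 8×1539 + 40
1539 = 38×40 + 19
40 = 2×19 + 2
19 = 9×2 + 1
2 = 2×1 + 0
gcd = 1, so a unique solution mod 12352 exists.
Back-substitute for the Bézout coefficients:
1 = 19 − 9·2
1 = −9·40 + 19·19
1 = 19·1539 − 731·40
1 = −731·12352 + 5867·1539
So 1539·(5867) ≡ 1 (mod 12352), giving 1539⁻¹ ≡ 5867.
x ≡ 1539⁻¹·6910 ≡ 5867·6910 ≡ 1706 (mod 12352).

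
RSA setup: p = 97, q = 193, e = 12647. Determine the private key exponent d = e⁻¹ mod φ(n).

599

φ(n) = (p−1)(q−1) = 96·192 = 18432.
Need d with 12647·d ≡ 1 (mod 18432). Apply the extended Euclidean algorithm:
18432 = 1*12647 + 5785
12647 = 2*5785 + 1077
5785 = 5*1077 + 400
1077 = 2*400 + 277
400 = 1*277 + 123
277 = 2*123 + 31
123 = 3*31 + 30
31 = 1*30 + 1
30 = 30*1 + 0
Back-substitute:
1 = 31 − 30
1 = −123 + 4·31
1 = 4·277 − 9·123
1 = −9·400 + 13·277
1 = 13·1077 − 35·400
1 = −35·5785 + 188·1077
1 = 188·12647 − 411·5785
1 = −411·18432 + 599·12647
So 12647·599 ≡ 1 (mod 18432), hence d = 599.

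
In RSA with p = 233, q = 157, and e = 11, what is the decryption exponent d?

φ(n) = (p−1)(q−1) = 232·156 = 36192.
Need d with 11·d ≡ 1 (mod 36192). Apply the extended Euclidean algorithm:
36192 = 3290*11 + 2
11 = 5*2 + 1
2 = 2*1 + 0
Back-substitute:
1 = 11 − 5·2
1 = −5·36192 + 16451·11
So 11·16451 ≡ 1 (mod 36192), hence d = 16451.

16451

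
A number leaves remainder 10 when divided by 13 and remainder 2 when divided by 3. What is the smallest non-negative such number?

Write x = 10 + 13·k. Then 13·k ≡ 2 − 10 ≡ 1 (mod 3).
Need 13⁻¹ mod 3. Extended Euclid on (3, 1):
3 = 3·1 + 0
13⁻¹ ≡ 1 (mod 3), so k ≡ 1·1 ≡ 1 (mod 3).
x = 10 + 13·1 = 23.

23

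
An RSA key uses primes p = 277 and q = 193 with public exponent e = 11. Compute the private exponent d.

9635

φ(n) = (p−1)(q−1) = 276·192 = 52992.
Need d with 11·d ≡ 1 (mod 52992). Apply the extended Euclidean algorithm:
52992 = 4817*11 + 5
11 = 2*5 + 1
5 = 5*1 + 0
Back-substitute:
1 = 11 − 2·5
1 = −2·52992 + 9635·11
So 11·9635 ≡ 1 (mod 52992), hence d = 9635.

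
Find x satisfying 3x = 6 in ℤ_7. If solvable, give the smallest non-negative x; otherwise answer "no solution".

2

First find gcd(3, 7):
7 = 2×3 + 1
3 = 3×1 + 0
gcd = 1, so a unique solution mod 7 exists.
Back-substitute for the Bézout coefficients:
1 = 7 − 2·3
So 3·(-2) ≡ 1 (mod 7), giving 3⁻¹ ≡ 5.
x ≡ 3⁻¹·6 ≡ 5·6 ≡ 2 (mod 7).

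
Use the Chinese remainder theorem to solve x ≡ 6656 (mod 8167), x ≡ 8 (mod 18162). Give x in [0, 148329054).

Write x = 6656 + 8167·k. Then 8167·k ≡ 8 − 6656 ≡ 11514 (mod 18162).
Need 8167⁻¹ mod 18162. Extended Euclid on (18162, 8167):
18162 = 2×8167 + 1828
8167 = 4×1828 + 855
1828 = 2×855 + 118
855 = 7×118 + 29
118 = 4×29 + 2
29 = 14×2 + 1
2 = 2×1 + 0
Back-substitute:
1 = 29 − 14·2
1 = −14·118 + 57·29
1 = 57·855 − 413·118
1 = −413·1828 + 883·855
1 = 883·8167 − 3945·1828
1 = −3945·18162 + 8773·8167
8167⁻¹ ≡ 8773 (mod 18162), so k ≡ 8773·11514 ≡ 13440 (mod 18162).
x = 6656 + 8167·13440 = 109771136.

109771136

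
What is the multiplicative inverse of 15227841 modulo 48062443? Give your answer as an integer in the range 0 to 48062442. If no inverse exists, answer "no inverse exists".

22653769

Extended Euclidean algorithm:
48062443 = 3·15227841 + 2378920
15227841 = 6·2378920 + 954321
2378920 = 2·954321 + 470278
954321 = 2·470278 + 13765
470278 = 34·13765 + 2268
13765 = 6·2268 + 157
2268 = 14·157 + 70
157 = 2·70 + 17
70 = 4·17 + 2
17 = 8·2 + 1
2 = 2·1 + 0
gcd = 1, so the inverse exists. Back-substitute:
1 = 17 − 8·2
1 = −8·70 + 33·17
1 = 33·157 − 74·70
1 = −74·2268 + 1069·157
1 = 1069·13765 − 6488·2268
1 = −6488·470278 + 221661·13765
1 = 221661·954321 − 449810·470278
1 = −449810·2378920 + 1121281·954321
1 = 1121281·15227841 − 7177496·2378920
1 = −7177496·48062443 + 22653769·15227841
So 15227841·22653769 ≡ 1 (mod 48062443).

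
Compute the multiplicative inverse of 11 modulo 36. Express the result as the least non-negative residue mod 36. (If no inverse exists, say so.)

Apply the Euclidean algorithm to 36 and 11:
36 = 3×11 + 3
11 = 3×3 + 2
3 = 1×2 + 1
2 = 2×1 + 0
gcd = 1, so the inverse exists. Back-substitute:
1 = 3 − 2
1 = −11 + 4·3
1 = 4·36 − 13·11
Hence 11⁻¹ ≡ -13 ≡ 23 (mod 36).

23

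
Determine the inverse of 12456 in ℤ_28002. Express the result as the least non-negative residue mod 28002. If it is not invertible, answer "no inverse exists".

no inverse exists

Compute gcd(12456, 28002):
28002 = 2·12456 + 3090
12456 = 4·3090 + 96
3090 = 32·96 + 18
96 = 5·18 + 6
18 = 3·6 + 0
gcd(12456, 28002) = 6 ≠ 1, so 12456 has no multiplicative inverse modulo 28002.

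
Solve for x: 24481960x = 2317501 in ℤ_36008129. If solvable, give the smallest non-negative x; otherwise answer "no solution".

First find gcd(24481960, 36008129):
36008129 = 1×24481960 + 11526169
24481960 = 2×11526169 + 1429622
11526169 = 8×1429622 + 89193
1429622 = 16×89193 + 2534
89193 = 35×2534 + 503
2534 = 5×503 + 19
503 = 26×19 + 9
19 = 2×9 + 1
9 = 9×1 + 0
gcd = 1, so a unique solution mod 36008129 exists.
Back-substitute for the Bézout coefficients:
1 = 19 − 2·9
1 = −2·503 + 53·19
1 = 53·2534 − 267·503
1 = −267·89193 + 9398·2534
1 = 9398·1429622 − 150635·89193
1 = −150635·11526169 + 1214478·1429622
1 = 1214478·24481960 − 2579591·11526169
1 = −2579591·36008129 + 3794069·24481960
So 24481960·(3794069) ≡ 1 (mod 36008129), giving 24481960⁻¹ ≡ 3794069.
x ≡ 24481960⁻¹·2317501 ≡ 3794069·2317501 ≡ 5697317 (mod 36008129).

5697317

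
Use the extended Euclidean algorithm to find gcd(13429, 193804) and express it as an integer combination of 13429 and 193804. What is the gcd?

Apply Euclid's algorithm to 193804 and 13429:
193804 = 14*13429 + 5798
13429 = 2*5798 + 1833
5798 = 3*1833 + 299
1833 = 6*299 + 39
299 = 7*39 + 26
39 = 1*26 + 13
26 = 2*13 + 0
gcd(13429, 193804) = 13.
Working backward:
13 = 39 − 26
13 = −299 + 8·39
13 = 8·1833 − 49·299
13 = −49·5798 + 155·1833
13 = 155·13429 − 359·5798
13 = −359·193804 + 5181·13429
So 13 = (-359)·193804 + (5181)·13429.

13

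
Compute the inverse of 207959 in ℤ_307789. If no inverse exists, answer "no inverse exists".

Run Euclid on (307789, 207959):
307789 = 1·207959 + 99830
207959 = 2·99830 + 8299
99830 = 12·8299 + 242
8299 = 34·242 + 71
242 = 3·71 + 29
71 = 2·29 + 13
29 = 2·13 + 3
13 = 4·3 + 1
3 = 3·1 + 0
gcd = 1, so the inverse exists. Back-substitute:
1 = 13 − 4·3
1 = −4·29 + 9·13
1 = 9·71 − 22·29
1 = −22·242 + 75·71
1 = 75·8299 − 2572·242
1 = −2572·99830 + 30939·8299
1 = 30939·207959 − 64450·99830
1 = −64450·307789 + 95389·207959
So 207959·95389 ≡ 1 (mod 307789).

95389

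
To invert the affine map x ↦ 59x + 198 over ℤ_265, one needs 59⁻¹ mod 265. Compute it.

9

gcd(265, 59) by repeated division:
265 = 4·59 + 29
59 = 2·29 + 1
29 = 29·1 + 0
gcd = 1, so the inverse exists. Back-substitute:
1 = 59 − 2·29
1 = −2·265 + 9·59
So 59·9 ≡ 1 (mod 265).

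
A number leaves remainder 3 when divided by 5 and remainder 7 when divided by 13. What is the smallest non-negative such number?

Write x = 3 + 5·k. Then 5·k ≡ 7 − 3 ≡ 4 (mod 13).
Need 5⁻¹ mod 13. Extended Euclid on (13, 5):
13 = 2×5 + 3
5 = 1×3 + 2
3 = 1×2 + 1
2 = 2×1 + 0
Back-substitute:
1 = 3 − 2
1 = −5 + 2·3
1 = 2·13 − 5·5
5⁻¹ ≡ 8 (mod 13), so k ≡ 8·4 ≡ 6 (mod 13).
x = 3 + 5·6 = 33.

33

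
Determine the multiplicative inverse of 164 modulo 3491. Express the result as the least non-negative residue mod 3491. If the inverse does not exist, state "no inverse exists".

gcd(3491, 164) by repeated division:
3491 = 21·164 + 47
164 = 3·47 + 23
47 = 2·23 + 1
23 = 23·1 + 0
Since gcd(164, 3491) = 1, back-substitute to write 1 as a combination:
1 = 47 − 2·23
1 = −2·164 + 7·47
1 = 7·3491 − 149·164
So 164·(-149) ≡ 1 (mod 3491), and -149 ≡ 3342 (mod 3491).

3342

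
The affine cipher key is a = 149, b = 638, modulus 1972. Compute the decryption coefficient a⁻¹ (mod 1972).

225

Apply the Euclidean algorithm to 1972 and 149:
1972 = 13×149 + 35
149 = 4×35 + 9
35 = 3×9 + 8
9 = 1×8 + 1
8 = 8×1 + 0
Since gcd(149, 1972) = 1, back-substitute to write 1 as a combination:
1 = 9 − 8
1 = −35 + 4·9
1 = 4·149 − 17·35
1 = −17·1972 + 225·149
So 149·225 ≡ 1 (mod 1972).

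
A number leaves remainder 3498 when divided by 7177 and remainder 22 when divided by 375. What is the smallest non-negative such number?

Write x = 3498 + 7177·k. Then 7177·k ≡ 22 − 3498 ≡ 274 (mod 375).
Need 7177⁻¹ mod 375. Extended Euclid on (375, 52):
375 = 7*52 + 11
52 = 4*11 + 8
11 = 1*8 + 3
8 = 2*3 + 2
3 = 1*2 + 1
2 = 2*1 + 0
Back-substitute:
1 = 3 − 2
1 = −8 + 3·3
1 = 3·11 − 4·8
1 = −4·52 + 19·11
1 = 19·375 − 137·52
7177⁻¹ ≡ 238 (mod 375), so k ≡ 238·274 ≡ 337 (mod 375).
x = 3498 + 7177·337 = 2422147.

2422147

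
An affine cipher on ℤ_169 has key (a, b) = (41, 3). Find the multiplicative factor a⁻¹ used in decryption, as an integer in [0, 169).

33

Apply the Euclidean algorithm to 169 and 41:
169 = 4×41 + 5
41 = 8×5 + 1
5 = 5×1 + 0
The gcd is 1. Working backward:
1 = 41 − 8·5
1 = −8·169 + 33·41
So 41·33 ≡ 1 (mod 169).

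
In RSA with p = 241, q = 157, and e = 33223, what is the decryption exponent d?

16567

φ(n) = (p−1)(q−1) = 240·156 = 37440.
Need d with 33223·d ≡ 1 (mod 37440). Apply the extended Euclidean algorithm:
37440 = 1×33223 + 4217
33223 = 7×4217 + 3704
4217 = 1×3704 + 513
3704 = 7×513 + 113
513 = 4×113 + 61
113 = 1×61 + 52
61 = 1×52 + 9
52 = 5×9 + 7
9 = 1×7 + 2
7 = 3×2 + 1
2 = 2×1 + 0
Back-substitute:
1 = 7 − 3·2
1 = −3·9 + 4·7
1 = 4·52 − 23·9
1 = −23·61 + 27·52
1 = 27·113 − 50·61
1 = −50·513 + 227·113
1 = 227·3704 − 1639·513
1 = −1639·4217 + 1866·3704
1 = 1866·33223 − 14701·4217
1 = −14701·37440 + 16567·33223
So 33223·16567 ≡ 1 (mod 37440), hence d = 16567.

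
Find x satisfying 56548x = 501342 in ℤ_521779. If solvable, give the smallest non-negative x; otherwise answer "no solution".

First find gcd(56548, 521779):
521779 = 9×56548 + 12847
56548 = 4×12847 + 5160
12847 = 2×5160 + 2527
5160 = 2×2527 + 106
2527 = 23×106 + 89
106 = 1×89 + 17
89 = 5×17 + 4
17 = 4×4 + 1
4 = 4×1 + 0
gcd = 1, so a unique solution mod 521779 exists.
Back-substitute for the Bézout coefficients:
1 = 17 − 4·4
1 = −4·89 + 21·17
1 = 21·106 − 25·89
1 = −25·2527 + 596·106
1 = 596·5160 − 1217·2527
1 = −1217·12847 + 3030·5160
1 = 3030·56548 − 13337·12847
1 = −13337·521779 + 123063·56548
So 56548·(123063) ≡ 1 (mod 521779), giving 56548⁻¹ ≡ 123063.
x ≡ 56548⁻¹·501342 ≡ 123063·501342 ≡ 458028 (mod 521779).

458028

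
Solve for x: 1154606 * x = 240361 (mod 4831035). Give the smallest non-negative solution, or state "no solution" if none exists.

643676

First find gcd(1154606, 4831035):
4831035 = 4×1154606 + 212611
1154606 = 5×212611 + 91551
212611 = 2×91551 + 29509
91551 = 3×29509 + 3024
29509 = 9×3024 + 2293
3024 = 1×2293 + 731
2293 = 3×731 + 100
731 = 7×100 + 31
100 = 3×31 + 7
31 = 4×7 + 3
7 = 2×3 + 1
3 = 3×1 + 0
gcd = 1, so a unique solution mod 4831035 exists.
Back-substitute for the Bézout coefficients:
1 = 7 − 2·3
1 = −2·31 + 9·7
1 = 9·100 − 29·31
1 = −29·731 + 212·100
1 = 212·2293 − 665·731
1 = −665·3024 + 877·2293
1 = 877·29509 − 8558·3024
1 = −8558·91551 + 26551·29509
1 = 26551·212611 − 61660·91551
1 = −61660·1154606 + 334851·212611
1 = 334851·4831035 − 1401064·1154606
So 1154606·(-1401064) ≡ 1 (mod 4831035), giving 1154606⁻¹ ≡ 3429971.
x ≡ 1154606⁻¹·240361 ≡ 3429971·240361 ≡ 643676 (mod 4831035).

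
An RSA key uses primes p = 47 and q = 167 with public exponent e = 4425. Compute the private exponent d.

6573

φ(n) = (p−1)(q−1) = 46·166 = 7636.
Need d with 4425·d ≡ 1 (mod 7636). Apply the extended Euclidean algorithm:
7636 = 1×4425 + 3211
4425 = 1×3211 + 1214
3211 = 2×1214 + 783
1214 = 1×783 + 431
783 = 1×431 + 352
431 = 1×352 + 79
352 = 4×79 + 36
79 = 2×36 + 7
36 = 5×7 + 1
7 = 7×1 + 0
Back-substitute:
1 = 36 − 5·7
1 = −5·79 + 11·36
1 = 11·352 − 49·79
1 = −49·431 + 60·352
1 = 60·783 − 109·431
1 = −109·1214 + 169·783
1 = 169·3211 − 447·1214
1 = −447·4425 + 616·3211
1 = 616·7636 − 1063·4425
So 4425·(-1063) ≡ 1 (mod 7636), hence d ≡ -1063 ≡ 6573 (mod 7636).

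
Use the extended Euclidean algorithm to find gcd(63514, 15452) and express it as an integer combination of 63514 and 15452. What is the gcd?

2

Repeated division:
63514 = 4*15452 + 1706
15452 = 9*1706 + 98
1706 = 17*98 + 40
98 = 2*40 + 18
40 = 2*18 + 4
18 = 4*4 + 2
4 = 2*2 + 0
gcd(63514, 15452) = 2.
Express as a combination:
2 = 18 − 4·4
2 = −4·40 + 9·18
2 = 9·98 − 22·40
2 = −22·1706 + 383·98
2 = 383·15452 − 3469·1706
2 = −3469·63514 + 14259·15452
So 2 = (-3469)·63514 + (14259)·15452.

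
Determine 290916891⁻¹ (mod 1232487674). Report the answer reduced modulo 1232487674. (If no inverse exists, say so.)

990746241

Apply the Euclidean algorithm to 1232487674 and 290916891:
1232487674 = 4·290916891 + 68820110
290916891 = 4·68820110 + 15636451
68820110 = 4·15636451 + 6274306
15636451 = 2·6274306 + 3087839
6274306 = 2·3087839 + 98628
3087839 = 31·98628 + 30371
98628 = 3·30371 + 7515
30371 = 4·7515 + 311
7515 = 24·311 + 51
311 = 6·51 + 5
51 = 10·5 + 1
5 = 5·1 + 0
gcd = 1, so the inverse exists. Back-substitute:
1 = 51 − 10·5
1 = −10·311 + 61·51
1 = 61·7515 − 1474·311
1 = −1474·30371 + 5957·7515
1 = 5957·98628 − 19345·30371
1 = −19345·3087839 + 605652·98628
1 = 605652·6274306 − 1230649·3087839
1 = −1230649·15636451 + 3066950·6274306
1 = 3066950·68820110 − 13498449·15636451
1 = −13498449·290916891 + 57060746·68820110
1 = 57060746·1232487674 − 241741433·290916891
So 290916891·(-241741433) ≡ 1 (mod 1232487674), and -241741433 ≡ 990746241 (mod 1232487674).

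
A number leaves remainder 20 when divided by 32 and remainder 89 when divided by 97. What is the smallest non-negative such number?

Write x = 20 + 32·k. Then 32·k ≡ 89 − 20 ≡ 69 (mod 97).
Need 32⁻¹ mod 97. Extended Euclid on (97, 32):
97 = 3·32 + 1
32 = 32·1 + 0
Back-substitute:
1 = 97 − 3·32
32⁻¹ ≡ 94 (mod 97), so k ≡ 94·69 ≡ 84 (mod 97).
x = 20 + 32·84 = 2708.

2708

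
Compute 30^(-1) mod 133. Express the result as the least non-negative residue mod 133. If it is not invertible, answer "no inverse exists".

102

Apply the Euclidean algorithm to 133 and 30:
133 = 4×30 + 13
30 = 2×13 + 4
13 = 3×4 + 1
4 = 4×1 + 0
Since gcd(30, 133) = 1, back-substitute to write 1 as a combination:
1 = 13 − 3·4
1 = −3·30 + 7·13
1 = 7·133 − 31·30
Thus 30·(-31) ≡ 1 (mod 133); reducing, -31 mod 133 = 102.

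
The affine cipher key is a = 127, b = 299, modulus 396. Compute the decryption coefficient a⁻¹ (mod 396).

343

gcd(396, 127) by repeated division:
396 = 3×127 + 15
127 = 8×15 + 7
15 = 2×7 + 1
7 = 7×1 + 0
gcd = 1, so the inverse exists. Back-substitute:
1 = 15 − 2·7
1 = −2·127 + 17·15
1 = 17·396 − 53·127
Thus 127·(-53) ≡ 1 (mod 396); reducing, -53 mod 396 = 343.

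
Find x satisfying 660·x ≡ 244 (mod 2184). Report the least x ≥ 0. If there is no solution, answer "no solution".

gcd(660, 2184):
2184 = 3·660 + 204
660 = 3·204 + 48
204 = 4·48 + 12
48 = 4·12 + 0
gcd = 12, but 12 ∤ 244, so the congruence has no solution.

no solution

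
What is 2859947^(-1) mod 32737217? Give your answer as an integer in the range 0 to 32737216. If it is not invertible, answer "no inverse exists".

gcd(32737217, 2859947) by repeated division:
32737217 = 11*2859947 + 1277800
2859947 = 2*1277800 + 304347
1277800 = 4*304347 + 60412
304347 = 5*60412 + 2287
60412 = 26*2287 + 950
2287 = 2*950 + 387
950 = 2*387 + 176
387 = 2*176 + 35
176 = 5*35 + 1
35 = 35*1 + 0
gcd = 1, so the inverse exists. Back-substitute:
1 = 176 − 5·35
1 = −5·387 + 11·176
1 = 11·950 − 27·387
1 = −27·2287 + 65·950
1 = 65·60412 − 1717·2287
1 = −1717·304347 + 8650·60412
1 = 8650·1277800 − 36317·304347
1 = −36317·2859947 + 81284·1277800
1 = 81284·32737217 − 930441·2859947
So 2859947·(-930441) ≡ 1 (mod 32737217), and -930441 ≡ 31806776 (mod 32737217).

31806776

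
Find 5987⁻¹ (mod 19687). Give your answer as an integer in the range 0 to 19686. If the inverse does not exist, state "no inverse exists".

gcd(19687, 5987) by repeated division:
19687 = 3*5987 + 1726
5987 = 3*1726 + 809
1726 = 2*809 + 108
809 = 7*108 + 53
108 = 2*53 + 2
53 = 26*2 + 1
2 = 2*1 + 0
gcd = 1, so the inverse exists. Back-substitute:
1 = 53 − 26·2
1 = −26·108 + 53·53
1 = 53·809 − 397·108
1 = −397·1726 + 847·809
1 = 847·5987 − 2938·1726
1 = −2938·19687 + 9661·5987
So 5987·9661 ≡ 1 (mod 19687).

9661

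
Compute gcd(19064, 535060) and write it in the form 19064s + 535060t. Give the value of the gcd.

4

Apply Euclid's algorithm to 535060 and 19064:
535060 = 28*19064 + 1268
19064 = 15*1268 + 44
1268 = 28*44 + 36
44 = 1*36 + 8
36 = 4*8 + 4
8 = 2*4 + 0
gcd(19064, 535060) = 4.
Working backward:
4 = 36 − 4·8
4 = −4·44 + 5·36
4 = 5·1268 − 144·44
4 = −144·19064 + 2165·1268
4 = 2165·535060 − 60764·19064
So 4 = (2165)·535060 + (-60764)·19064.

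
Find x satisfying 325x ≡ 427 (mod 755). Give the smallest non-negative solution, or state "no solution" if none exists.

gcd(325, 755):
755 = 2*325 + 105
325 = 3*105 + 10
105 = 10*10 + 5
10 = 2*5 + 0
gcd = 5, but 5 ∤ 427, so the congruence has no solution.

no solution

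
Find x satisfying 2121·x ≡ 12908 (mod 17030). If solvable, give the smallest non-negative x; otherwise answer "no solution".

First find gcd(2121, 17030):
17030 = 8×2121 + 62
2121 = 34×62 + 13
62 = 4×13 + 10
13 = 1×10 + 3
10 = 3×3 + 1
3 = 3×1 + 0
gcd = 1, so a unique solution mod 17030 exists.
Back-substitute for the Bézout coefficients:
1 = 10 − 3·3
1 = −3·13 + 4·10
1 = 4·62 − 19·13
1 = −19·2121 + 650·62
1 = 650·17030 − 5219·2121
So 2121·(-5219) ≡ 1 (mod 17030), giving 2121⁻¹ ≡ 11811.
x ≡ 2121⁻¹·12908 ≡ 11811·12908 ≡ 3828 (mod 17030).

3828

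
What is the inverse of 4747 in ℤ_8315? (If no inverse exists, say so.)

268

Apply the Euclidean algorithm to 8315 and 4747:
8315 = 1*4747 + 3568
4747 = 1*3568 + 1179
3568 = 3*1179 + 31
1179 = 38*31 + 1
31 = 31*1 + 0
The gcd is 1. Working backward:
1 = 1179 − 38·31
1 = −38·3568 + 115·1179
1 = 115·4747 − 153·3568
1 = −153·8315 + 268·4747
So 4747·268 ≡ 1 (mod 8315).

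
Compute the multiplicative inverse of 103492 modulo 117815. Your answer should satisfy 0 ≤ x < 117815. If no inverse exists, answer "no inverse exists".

gcd(117815, 103492) by repeated division:
117815 = 1·103492 + 14323
103492 = 7·14323 + 3231
14323 = 4·3231 + 1399
3231 = 2·1399 + 433
1399 = 3·433 + 100
433 = 4·100 + 33
100 = 3·33 + 1
33 = 33·1 + 0
Since gcd(103492, 117815) = 1, back-substitute to write 1 as a combination:
1 = 100 − 3·33
1 = −3·433 + 13·100
1 = 13·1399 − 42·433
1 = −42·3231 + 97·1399
1 = 97·14323 − 430·3231
1 = −430·103492 + 3107·14323
1 = 3107·117815 − 3537·103492
Thus 103492·(-3537) ≡ 1 (mod 117815); reducing, -3537 mod 117815 = 114278.

114278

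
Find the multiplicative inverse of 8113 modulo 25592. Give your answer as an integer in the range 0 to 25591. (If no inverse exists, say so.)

Euclidean algorithm on 25592, 8113:
25592 = 3·8113 + 1253
8113 = 6·1253 + 595
1253 = 2·595 + 63
595 = 9·63 + 28
63 = 2·28 + 7
28 = 4·7 + 0
The gcd is 7, not 1, hence no inverse exists.

no inverse exists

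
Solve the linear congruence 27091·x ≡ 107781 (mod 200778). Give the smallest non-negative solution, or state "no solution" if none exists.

184581

First find gcd(27091, 200778):
200778 = 7×27091 + 11141
27091 = 2×11141 + 4809
11141 = 2×4809 + 1523
4809 = 3×1523 + 240
1523 = 6×240 + 83
240 = 2×83 + 74
83 = 1×74 + 9
74 = 8×9 + 2
9 = 4×2 + 1
2 = 2×1 + 0
gcd = 1, so a unique solution mod 200778 exists.
Back-substitute for the Bézout coefficients:
1 = 9 − 4·2
1 = −4·74 + 33·9
1 = 33·83 − 37·74
1 = −37·240 + 107·83
1 = 107·1523 − 679·240
1 = −679·4809 + 2144·1523
1 = 2144·11141 − 4967·4809
1 = −4967·27091 + 12078·11141
1 = 12078·200778 − 89513·27091
So 27091·(-89513) ≡ 1 (mod 200778), giving 27091⁻¹ ≡ 111265.
x ≡ 27091⁻¹·107781 ≡ 111265·107781 ≡ 184581 (mod 200778).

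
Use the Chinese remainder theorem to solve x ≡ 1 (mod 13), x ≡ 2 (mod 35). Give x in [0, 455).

352

Write x = 1 + 13·k. Then 13·k ≡ 2 − 1 ≡ 1 (mod 35).
Need 13⁻¹ mod 35. Extended Euclid on (35, 13):
35 = 2*13 + 9
13 = 1*9 + 4
9 = 2*4 + 1
4 = 4*1 + 0
Back-substitute:
1 = 9 − 2·4
1 = −2·13 + 3·9
1 = 3·35 − 8·13
13⁻¹ ≡ 27 (mod 35), so k ≡ 27·1 ≡ 27 (mod 35).
x = 1 + 13·27 = 352.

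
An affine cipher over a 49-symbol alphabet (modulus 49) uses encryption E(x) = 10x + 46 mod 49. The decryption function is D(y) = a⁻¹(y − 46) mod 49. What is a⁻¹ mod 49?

gcd(49, 10) by repeated division:
49 = 4·10 + 9
10 = 1·9 + 1
9 = 9·1 + 0
Since gcd(10, 49) = 1, back-substitute to write 1 as a combination:
1 = 10 − 9
1 = −49 + 5·10
So 10·5 ≡ 1 (mod 49).

5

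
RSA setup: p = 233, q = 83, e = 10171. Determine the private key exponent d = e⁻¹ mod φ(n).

φ(n) = (p−1)(q−1) = 232·82 = 19024.
Need d with 10171·d ≡ 1 (mod 19024). Apply the extended Euclidean algorithm:
19024 = 1×10171 + 8853
10171 = 1×8853 + 1318
8853 = 6×1318 + 945
1318 = 1×945 + 373
945 = 2×373 + 199
373 = 1×199 + 174
199 = 1×174 + 25
174 = 6×25 + 24
25 = 1×24 + 1
24 = 24×1 + 0
Back-substitute:
1 = 25 − 24
1 = −174 + 7·25
1 = 7·199 − 8·174
1 = −8·373 + 15·199
1 = 15·945 − 38·373
1 = −38·1318 + 53·945
1 = 53·8853 − 356·1318
1 = −356·10171 + 409·8853
1 = 409·19024 − 765·10171
So 10171·(-765) ≡ 1 (mod 19024), hence d ≡ -765 ≡ 18259 (mod 19024).

18259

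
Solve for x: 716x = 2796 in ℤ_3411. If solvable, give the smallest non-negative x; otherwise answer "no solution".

First find gcd(716, 3411):
3411 = 4·716 + 547
716 = 1·547 + 169
547 = 3·169 + 40
169 = 4·40 + 9
40 = 4·9 + 4
9 = 2·4 + 1
4 = 4·1 + 0
gcd = 1, so a unique solution mod 3411 exists.
Back-substitute for the Bézout coefficients:
1 = 9 − 2·4
1 = −2·40 + 9·9
1 = 9·169 − 38·40
1 = −38·547 + 123·169
1 = 123·716 − 161·547
1 = −161·3411 + 767·716
So 716·(767) ≡ 1 (mod 3411), giving 716⁻¹ ≡ 767.
x ≡ 716⁻¹·2796 ≡ 767·2796 ≡ 2424 (mod 3411).

2424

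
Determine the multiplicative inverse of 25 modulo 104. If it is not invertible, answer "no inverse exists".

gcd(104, 25) by repeated division:
104 = 4·25 + 4
25 = 6·4 + 1
4 = 4·1 + 0
The gcd is 1. Working backward:
1 = 25 − 6·4
1 = −6·104 + 25·25
So 25·25 ≡ 1 (mod 104).

25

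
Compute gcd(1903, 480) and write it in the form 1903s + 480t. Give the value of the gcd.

1

Euclidean algorithm:
1903 = 3·480 + 463
480 = 1·463 + 17
463 = 27·17 + 4
17 = 4·4 + 1
4 = 4·1 + 0
gcd(1903, 480) = 1.
Back-substituting:
1 = 17 − 4·4
1 = −4·463 + 109·17
1 = 109·480 − 113·463
1 = −113·1903 + 448·480
So 1 = (-113)·1903 + (448)·480.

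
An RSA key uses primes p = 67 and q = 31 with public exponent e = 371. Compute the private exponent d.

491

φ(n) = (p−1)(q−1) = 66·30 = 1980.
Need d with 371·d ≡ 1 (mod 1980). Apply the extended Euclidean algorithm:
1980 = 5×371 + 125
371 = 2×125 + 121
125 = 1×121 + 4
121 = 30×4 + 1
4 = 4×1 + 0
Back-substitute:
1 = 121 − 30·4
1 = −30·125 + 31·121
1 = 31·371 − 92·125
1 = −92·1980 + 491·371
So 371·491 ≡ 1 (mod 1980), hence d = 491.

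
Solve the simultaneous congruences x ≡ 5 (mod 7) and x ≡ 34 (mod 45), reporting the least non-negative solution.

Write x = 5 + 7·k. Then 7·k ≡ 34 − 5 ≡ 29 (mod 45).
Need 7⁻¹ mod 45. Extended Euclid on (45, 7):
45 = 6·7 + 3
7 = 2·3 + 1
3 = 3·1 + 0
Back-substitute:
1 = 7 − 2·3
1 = −2·45 + 13·7
7⁻¹ ≡ 13 (mod 45), so k ≡ 13·29 ≡ 17 (mod 45).
x = 5 + 7·17 = 124.

124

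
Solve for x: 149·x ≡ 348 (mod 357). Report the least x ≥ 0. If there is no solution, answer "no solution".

First find gcd(149, 357):
357 = 2·149 + 59
149 = 2·59 + 31
59 = 1·31 + 28
31 = 1·28 + 3
28 = 9·3 + 1
3 = 3·1 + 0
gcd = 1, so a unique solution mod 357 exists.
Back-substitute for the Bézout coefficients:
1 = 28 − 9·3
1 = −9·31 + 10·28
1 = 10·59 − 19·31
1 = −19·149 + 48·59
1 = 48·357 − 115·149
So 149·(-115) ≡ 1 (mod 357), giving 149⁻¹ ≡ 242.
x ≡ 149⁻¹·348 ≡ 242·348 ≡ 321 (mod 357).

321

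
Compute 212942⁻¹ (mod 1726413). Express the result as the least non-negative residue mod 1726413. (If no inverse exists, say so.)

976970

Run Euclid on (1726413, 212942):
1726413 = 8·212942 + 22877
212942 = 9·22877 + 7049
22877 = 3·7049 + 1730
7049 = 4·1730 + 129
1730 = 13·129 + 53
129 = 2·53 + 23
53 = 2·23 + 7
23 = 3·7 + 2
7 = 3·2 + 1
2 = 2·1 + 0
The gcd is 1. Working backward:
1 = 7 − 3·2
1 = −3·23 + 10·7
1 = 10·53 − 23·23
1 = −23·129 + 56·53
1 = 56·1730 − 751·129
1 = −751·7049 + 3060·1730
1 = 3060·22877 − 9931·7049
1 = −9931·212942 + 92439·22877
1 = 92439·1726413 − 749443·212942
Hence 212942⁻¹ ≡ -749443 ≡ 976970 (mod 1726413).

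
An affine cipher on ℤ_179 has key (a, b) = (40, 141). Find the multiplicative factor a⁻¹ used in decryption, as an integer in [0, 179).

Run Euclid on (179, 40):
179 = 4·40 + 19
40 = 2·19 + 2
19 = 9·2 + 1
2 = 2·1 + 0
Since gcd(40, 179) = 1, back-substitute to write 1 as a combination:
1 = 19 − 9·2
1 = −9·40 + 19·19
1 = 19·179 − 85·40
Thus 40·(-85) ≡ 1 (mod 179); reducing, -85 mod 179 = 94.

94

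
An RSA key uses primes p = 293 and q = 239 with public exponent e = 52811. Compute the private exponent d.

φ(n) = (p−1)(q−1) = 292·238 = 69496.
Need d with 52811·d ≡ 1 (mod 69496). Apply the extended Euclidean algorithm:
69496 = 1×52811 + 16685
52811 = 3×16685 + 2756
16685 = 6×2756 + 149
2756 = 18×149 + 74
149 = 2×74 + 1
74 = 74×1 + 0
Back-substitute:
1 = 149 − 2·74
1 = −2·2756 + 37·149
1 = 37·16685 − 224·2756
1 = −224·52811 + 709·16685
1 = 709·69496 − 933·52811
So 52811·(-933) ≡ 1 (mod 69496), hence d ≡ -933 ≡ 68563 (mod 69496).

68563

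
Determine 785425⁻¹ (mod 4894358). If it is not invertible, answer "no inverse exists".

542313

Run Euclid on (4894358, 785425):
4894358 = 6×785425 + 181808
785425 = 4×181808 + 58193
181808 = 3×58193 + 7229
58193 = 8×7229 + 361
7229 = 20×361 + 9
361 = 40×9 + 1
9 = 9×1 + 0
The gcd is 1. Working backward:
1 = 361 − 40·9
1 = −40·7229 + 801·361
1 = 801·58193 − 6448·7229
1 = −6448·181808 + 20145·58193
1 = 20145·785425 − 87028·181808
1 = −87028·4894358 + 542313·785425
So 785425·542313 ≡ 1 (mod 4894358).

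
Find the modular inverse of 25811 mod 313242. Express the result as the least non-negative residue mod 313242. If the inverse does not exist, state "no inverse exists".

279419

Extended Euclidean algorithm:
313242 = 12*25811 + 3510
25811 = 7*3510 + 1241
3510 = 2*1241 + 1028
1241 = 1*1028 + 213
1028 = 4*213 + 176
213 = 1*176 + 37
176 = 4*37 + 28
37 = 1*28 + 9
28 = 3*9 + 1
9 = 9*1 + 0
The gcd is 1. Working backward:
1 = 28 − 3·9
1 = −3·37 + 4·28
1 = 4·176 − 19·37
1 = −19·213 + 23·176
1 = 23·1028 − 111·213
1 = −111·1241 + 134·1028
1 = 134·3510 − 379·1241
1 = −379·25811 + 2787·3510
1 = 2787·313242 − 33823·25811
So 25811·(-33823) ≡ 1 (mod 313242), and -33823 ≡ 279419 (mod 313242).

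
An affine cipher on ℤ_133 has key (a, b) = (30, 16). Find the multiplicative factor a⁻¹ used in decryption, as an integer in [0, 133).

gcd(133, 30) by repeated division:
133 = 4*30 + 13
30 = 2*13 + 4
13 = 3*4 + 1
4 = 4*1 + 0
Since gcd(30, 133) = 1, back-substitute to write 1 as a combination:
1 = 13 − 3·4
1 = −3·30 + 7·13
1 = 7·133 − 31·30
Hence 30⁻¹ ≡ -31 ≡ 102 (mod 133).

102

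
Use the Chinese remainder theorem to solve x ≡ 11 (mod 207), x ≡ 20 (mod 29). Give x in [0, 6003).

4979

Write x = 11 + 207·k. Then 207·k ≡ 20 − 11 ≡ 9 (mod 29).
Need 207⁻¹ mod 29. Extended Euclid on (29, 4):
29 = 7·4 + 1
4 = 4·1 + 0
Back-substitute:
1 = 29 − 7·4
207⁻¹ ≡ 22 (mod 29), so k ≡ 22·9 ≡ 24 (mod 29).
x = 11 + 207·24 = 4979.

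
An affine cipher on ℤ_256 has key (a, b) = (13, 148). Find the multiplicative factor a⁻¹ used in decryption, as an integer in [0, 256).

197

gcd(256, 13) by repeated division:
256 = 19×13 + 9
13 = 1×9 + 4
9 = 2×4 + 1
4 = 4×1 + 0
Since gcd(13, 256) = 1, back-substitute to write 1 as a combination:
1 = 9 − 2·4
1 = −2·13 + 3·9
1 = 3·256 − 59·13
So 13·(-59) ≡ 1 (mod 256), and -59 ≡ 197 (mod 256).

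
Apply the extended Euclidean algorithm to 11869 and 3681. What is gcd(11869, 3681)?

1

Apply Euclid's algorithm to 11869 and 3681:
11869 = 3×3681 + 826
3681 = 4×826 + 377
826 = 2×377 + 72
377 = 5×72 + 17
72 = 4×17 + 4
17 = 4×4 + 1
4 = 4×1 + 0
gcd(11869, 3681) = 1.
Working backward:
1 = 17 − 4·4
1 = −4·72 + 17·17
1 = 17·377 − 89·72
1 = −89·826 + 195·377
1 = 195·3681 − 869·826
1 = −869·11869 + 2802·3681
So 1 = (-869)·11869 + (2802)·3681.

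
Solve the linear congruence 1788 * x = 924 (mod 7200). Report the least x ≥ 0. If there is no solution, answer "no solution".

First find gcd(1788, 7200):
7200 = 4*1788 + 48
1788 = 37*48 + 12
48 = 4*12 + 0
gcd = 12 and 12 | 924, so solutions exist. Divide through by 12: 149x ≡ 77 (mod 600).
Now find 149⁻¹ mod 600:
600 = 4·149 + 4
149 = 37·4 + 1
4 = 4·1 + 0
Back-substitute:
1 = 149 − 37·4
1 = −37·600 + 149·149
So 149⁻¹ ≡ 149 (mod 600).
Then x ≡ 149·77 ≡ 73 (mod 600); the smallest non-negative solution is x = 73.

73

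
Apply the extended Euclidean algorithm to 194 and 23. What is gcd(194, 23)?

Euclidean algorithm:
194 = 8×23 + 10
23 = 2×10 + 3
10 = 3×3 + 1
3 = 3×1 + 0
gcd(194, 23) = 1.
Back-substituting:
1 = 10 − 3·3
1 = −3·23 + 7·10
1 = 7·194 − 59·23
So 1 = (7)·194 + (-59)·23.

1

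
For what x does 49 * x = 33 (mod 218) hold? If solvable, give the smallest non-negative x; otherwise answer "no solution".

103

First find gcd(49, 218):
218 = 4×49 + 22
49 = 2×22 + 5
22 = 4×5 + 2
5 = 2×2 + 1
2 = 2×1 + 0
gcd = 1, so a unique solution mod 218 exists.
Back-substitute for the Bézout coefficients:
1 = 5 − 2·2
1 = −2·22 + 9·5
1 = 9·49 − 20·22
1 = −20·218 + 89·49
So 49·(89) ≡ 1 (mod 218), giving 49⁻¹ ≡ 89.
x ≡ 49⁻¹·33 ≡ 89·33 ≡ 103 (mod 218).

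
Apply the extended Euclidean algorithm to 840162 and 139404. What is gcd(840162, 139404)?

6

Repeated division:
840162 = 6×139404 + 3738
139404 = 37×3738 + 1098
3738 = 3×1098 + 444
1098 = 2×444 + 210
444 = 2×210 + 24
210 = 8×24 + 18
24 = 1×18 + 6
18 = 3×6 + 0
gcd(840162, 139404) = 6.
Back-substituting:
6 = 24 − 18
6 = −210 + 9·24
6 = 9·444 − 19·210
6 = −19·1098 + 47·444
6 = 47·3738 − 160·1098
6 = −160·139404 + 5967·3738
6 = 5967·840162 − 35962·139404
So 6 = (5967)·840162 + (-35962)·139404.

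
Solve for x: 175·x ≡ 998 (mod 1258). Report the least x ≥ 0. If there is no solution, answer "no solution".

First find gcd(175, 1258):
1258 = 7·175 + 33
175 = 5·33 + 10
33 = 3·10 + 3
10 = 3·3 + 1
3 = 3·1 + 0
gcd = 1, so a unique solution mod 1258 exists.
Back-substitute for the Bézout coefficients:
1 = 10 − 3·3
1 = −3·33 + 10·10
1 = 10·175 − 53·33
1 = −53·1258 + 381·175
So 175·(381) ≡ 1 (mod 1258), giving 175⁻¹ ≡ 381.
x ≡ 175⁻¹·998 ≡ 381·998 ≡ 322 (mod 1258).

322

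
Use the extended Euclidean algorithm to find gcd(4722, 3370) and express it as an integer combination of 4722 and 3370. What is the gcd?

Euclidean algorithm:
4722 = 1·3370 + 1352
3370 = 2·1352 + 666
1352 = 2·666 + 20
666 = 33·20 + 6
20 = 3·6 + 2
6 = 3·2 + 0
gcd(4722, 3370) = 2.
Back-substituting:
2 = 20 − 3·6
2 = −3·666 + 100·20
2 = 100·1352 − 203·666
2 = −203·3370 + 506·1352
2 = 506·4722 − 709·3370
So 2 = (506)·4722 + (-709)·3370.

2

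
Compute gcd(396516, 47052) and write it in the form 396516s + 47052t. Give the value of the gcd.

Euclidean algorithm:
396516 = 8×47052 + 20100
47052 = 2×20100 + 6852
20100 = 2×6852 + 6396
6852 = 1×6396 + 456
6396 = 14×456 + 12
456 = 38×12 + 0
gcd(396516, 47052) = 12.
Back-substituting:
12 = 6396 − 14·456
12 = −14·6852 + 15·6396
12 = 15·20100 − 44·6852
12 = −44·47052 + 103·20100
12 = 103·396516 − 868·47052
So 12 = (103)·396516 + (-868)·47052.

12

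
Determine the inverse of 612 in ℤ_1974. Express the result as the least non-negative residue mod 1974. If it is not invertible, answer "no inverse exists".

no inverse exists

Euclidean algorithm on 1974, 612:
1974 = 3×612 + 138
612 = 4×138 + 60
138 = 2×60 + 18
60 = 3×18 + 6
18 = 3×6 + 0
gcd(612, 1974) = 6 ≠ 1, so 612 has no multiplicative inverse modulo 1974.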